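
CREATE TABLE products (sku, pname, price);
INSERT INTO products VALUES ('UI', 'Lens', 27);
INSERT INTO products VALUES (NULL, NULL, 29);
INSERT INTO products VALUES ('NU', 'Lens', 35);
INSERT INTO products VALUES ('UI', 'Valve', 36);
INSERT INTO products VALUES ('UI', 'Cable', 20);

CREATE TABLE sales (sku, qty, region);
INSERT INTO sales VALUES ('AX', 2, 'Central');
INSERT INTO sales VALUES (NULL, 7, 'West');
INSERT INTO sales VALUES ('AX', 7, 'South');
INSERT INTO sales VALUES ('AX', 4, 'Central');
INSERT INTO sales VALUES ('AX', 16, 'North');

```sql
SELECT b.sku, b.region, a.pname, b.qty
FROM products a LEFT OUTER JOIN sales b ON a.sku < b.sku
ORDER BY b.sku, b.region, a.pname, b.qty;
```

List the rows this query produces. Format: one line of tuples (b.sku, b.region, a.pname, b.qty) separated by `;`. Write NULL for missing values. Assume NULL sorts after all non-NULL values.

LEFT JOIN keeps every row from `products`; unmatched rows get NULL for `sales`'s columns.
Matching on a.sku < b.sku. A NULL in a compared column never satisfies the condition.
Matched pairs: 0; unmatched a rows kept: 5.

(NULL, NULL, Cable, NULL); (NULL, NULL, Lens, NULL); (NULL, NULL, Lens, NULL); (NULL, NULL, Valve, NULL); (NULL, NULL, NULL, NULL)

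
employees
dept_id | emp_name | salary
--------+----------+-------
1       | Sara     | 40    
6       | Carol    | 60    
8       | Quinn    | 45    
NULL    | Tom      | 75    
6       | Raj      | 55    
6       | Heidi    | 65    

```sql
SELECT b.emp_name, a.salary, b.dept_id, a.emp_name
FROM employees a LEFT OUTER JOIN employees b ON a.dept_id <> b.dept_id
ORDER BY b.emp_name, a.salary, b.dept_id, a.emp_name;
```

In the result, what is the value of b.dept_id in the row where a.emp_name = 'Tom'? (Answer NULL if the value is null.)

LEFT JOIN keeps every row from `employees a`; unmatched rows get NULL for `employees b`'s columns.
Matching on a.dept_id <> b.dept_id. A NULL in a compared column never satisfies the condition.
- a (dept_id=1) pairs with 4 row(s) of b.
- a (dept_id=6) pairs with 2 row(s) of b.
- a (dept_id=8) pairs with 4 row(s) of b.
- a (dept_id=NULL) has no partner → padded with NULL.
- a (dept_id=6) pairs with 2 row(s) of b.
- a (dept_id=6) pairs with 2 row(s) of b.

NULL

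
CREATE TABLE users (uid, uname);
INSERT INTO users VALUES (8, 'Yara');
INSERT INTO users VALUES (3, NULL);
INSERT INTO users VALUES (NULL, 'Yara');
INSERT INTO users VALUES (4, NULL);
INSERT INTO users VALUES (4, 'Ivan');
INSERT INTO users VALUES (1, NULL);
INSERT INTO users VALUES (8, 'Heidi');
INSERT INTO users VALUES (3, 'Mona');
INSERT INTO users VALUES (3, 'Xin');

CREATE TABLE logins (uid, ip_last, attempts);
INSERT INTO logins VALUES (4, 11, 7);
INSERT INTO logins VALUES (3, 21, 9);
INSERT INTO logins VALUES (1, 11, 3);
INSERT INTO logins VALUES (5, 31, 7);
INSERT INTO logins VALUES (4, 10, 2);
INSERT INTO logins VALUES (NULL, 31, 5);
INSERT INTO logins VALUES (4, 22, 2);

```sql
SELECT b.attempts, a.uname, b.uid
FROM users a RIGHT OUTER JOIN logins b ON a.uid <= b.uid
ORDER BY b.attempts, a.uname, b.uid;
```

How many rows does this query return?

RIGHT JOIN keeps every row from `logins`; unmatched rows get NULL for `users`'s columns.
Matching on a.uid <= b.uid. A NULL in a compared column never satisfies the condition.
- a (uid=8) has no partner in b.
- a (uid=3) pairs with 5 row(s) of b.
- a (uid=NULL) has no partner in b.
- a (uid=4) pairs with 4 row(s) of b.
- a (uid=4) pairs with 4 row(s) of b.
- a (uid=1) pairs with 6 row(s) of b.
- a (uid=8) has no partner in b.
- a (uid=3) pairs with 5 row(s) of b.
- a (uid=3) pairs with 5 row(s) of b.
- 1 b row(s) had no a match → kept, a columns NULL.
Total: 29 matched + 1 padded = 30 rows.

30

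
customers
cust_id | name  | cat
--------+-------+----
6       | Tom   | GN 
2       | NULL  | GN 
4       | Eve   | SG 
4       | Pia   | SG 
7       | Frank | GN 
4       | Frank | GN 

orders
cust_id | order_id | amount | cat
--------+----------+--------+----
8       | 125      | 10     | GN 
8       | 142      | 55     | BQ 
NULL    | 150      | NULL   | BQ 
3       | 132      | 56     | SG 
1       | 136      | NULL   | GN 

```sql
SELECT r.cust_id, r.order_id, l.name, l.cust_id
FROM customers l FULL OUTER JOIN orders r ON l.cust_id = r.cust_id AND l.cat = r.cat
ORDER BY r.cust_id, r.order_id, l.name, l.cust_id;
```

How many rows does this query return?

11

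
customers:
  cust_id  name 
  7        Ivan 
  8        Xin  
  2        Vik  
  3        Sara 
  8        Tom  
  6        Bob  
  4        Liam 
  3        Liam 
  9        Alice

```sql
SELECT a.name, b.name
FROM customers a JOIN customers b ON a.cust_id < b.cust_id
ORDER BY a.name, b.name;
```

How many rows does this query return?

34

INNER JOIN keeps only pairs where the ON condition holds.
Matching on a.cust_id < b.cust_id.
Matched pairs: 34.
Total: 34 rows.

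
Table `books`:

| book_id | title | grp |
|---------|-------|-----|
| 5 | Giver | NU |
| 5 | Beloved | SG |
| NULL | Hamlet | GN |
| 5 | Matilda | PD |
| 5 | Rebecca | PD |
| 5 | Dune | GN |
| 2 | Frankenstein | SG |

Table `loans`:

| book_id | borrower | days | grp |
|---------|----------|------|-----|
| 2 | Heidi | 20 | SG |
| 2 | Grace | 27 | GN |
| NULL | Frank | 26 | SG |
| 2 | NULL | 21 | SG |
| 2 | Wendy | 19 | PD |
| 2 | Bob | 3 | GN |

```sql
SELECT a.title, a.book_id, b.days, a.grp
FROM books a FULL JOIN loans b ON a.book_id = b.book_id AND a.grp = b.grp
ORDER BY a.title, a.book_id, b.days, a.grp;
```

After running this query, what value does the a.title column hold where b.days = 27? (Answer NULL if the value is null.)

FULL OUTER JOIN keeps every row from both sides; unmatched rows get NULL for the other side's columns.
Matching on a.book_id = b.book_id AND a.grp = b.grp. A NULL in a compared column never satisfies the condition.
Matched pairs: 2; unmatched a rows kept: 6; unmatched b rows kept: 4.

NULL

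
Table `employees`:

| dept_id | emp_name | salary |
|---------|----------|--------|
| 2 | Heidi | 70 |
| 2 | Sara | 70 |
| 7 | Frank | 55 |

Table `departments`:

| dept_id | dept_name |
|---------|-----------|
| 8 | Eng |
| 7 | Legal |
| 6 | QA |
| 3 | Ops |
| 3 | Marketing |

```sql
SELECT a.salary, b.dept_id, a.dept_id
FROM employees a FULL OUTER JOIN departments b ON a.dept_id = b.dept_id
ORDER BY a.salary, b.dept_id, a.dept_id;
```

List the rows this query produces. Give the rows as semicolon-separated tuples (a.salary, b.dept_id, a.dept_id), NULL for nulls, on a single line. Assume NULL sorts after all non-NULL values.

FULL OUTER JOIN keeps every row from both sides; unmatched rows get NULL for the other side's columns.
Matching on a.dept_id = b.dept_id.
- a (dept_id=2) has no partner → padded with NULL.
- a (dept_id=2) has no partner → padded with NULL.
- a (dept_id=7) pairs with 1 row(s) of b.
- 4 b row(s) had no a match → kept, a columns NULL.
After projecting and ordering:
a.salary | b.dept_id | a.dept_id
55 | 7 | 7
70 | NULL | 2
70 | NULL | 2
NULL | 3 | NULL
NULL | 3 | NULL
NULL | 6 | NULL
NULL | 8 | NULL

(55, 7, 7); (70, NULL, 2); (70, NULL, 2); (NULL, 3, NULL); (NULL, 3, NULL); (NULL, 6, NULL); (NULL, 8, NULL)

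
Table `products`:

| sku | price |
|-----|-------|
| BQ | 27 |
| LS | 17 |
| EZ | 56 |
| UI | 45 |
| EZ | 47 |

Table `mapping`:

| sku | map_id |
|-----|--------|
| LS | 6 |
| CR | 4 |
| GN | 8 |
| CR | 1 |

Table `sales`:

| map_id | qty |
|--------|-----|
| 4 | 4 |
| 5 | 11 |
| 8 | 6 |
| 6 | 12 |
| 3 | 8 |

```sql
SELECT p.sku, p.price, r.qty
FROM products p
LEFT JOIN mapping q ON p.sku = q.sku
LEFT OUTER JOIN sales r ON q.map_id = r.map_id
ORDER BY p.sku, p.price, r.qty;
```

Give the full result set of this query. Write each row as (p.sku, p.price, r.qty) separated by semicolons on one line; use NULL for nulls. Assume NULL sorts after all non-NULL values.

Evaluate left to right. First `products p LEFT JOIN mapping q` on sku: 5 row(s).
Then LEFT JOIN `sales r` on map_id: each of those 5 rows is kept; rows whose q.map_id has no match in r get NULL for r's columns.

(BQ, 27, NULL); (EZ, 47, NULL); (EZ, 56, NULL); (LS, 17, 12); (UI, 45, NULL)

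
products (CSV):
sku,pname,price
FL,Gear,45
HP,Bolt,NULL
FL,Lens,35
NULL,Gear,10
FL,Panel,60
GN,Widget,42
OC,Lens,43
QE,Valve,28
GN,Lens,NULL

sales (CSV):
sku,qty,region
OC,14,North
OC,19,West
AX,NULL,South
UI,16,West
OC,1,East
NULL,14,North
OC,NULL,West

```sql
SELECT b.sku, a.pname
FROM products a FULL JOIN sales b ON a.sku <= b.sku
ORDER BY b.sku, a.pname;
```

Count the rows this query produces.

FULL OUTER JOIN keeps every row from both sides; unmatched rows get NULL for the other side's columns.
Matching on a.sku <= b.sku. A NULL in a compared column never satisfies the condition.
Matched pairs: 36; unmatched a rows kept: 1; unmatched b rows kept: 2.
Total: 36 matched + 3 padded = 39 rows.

39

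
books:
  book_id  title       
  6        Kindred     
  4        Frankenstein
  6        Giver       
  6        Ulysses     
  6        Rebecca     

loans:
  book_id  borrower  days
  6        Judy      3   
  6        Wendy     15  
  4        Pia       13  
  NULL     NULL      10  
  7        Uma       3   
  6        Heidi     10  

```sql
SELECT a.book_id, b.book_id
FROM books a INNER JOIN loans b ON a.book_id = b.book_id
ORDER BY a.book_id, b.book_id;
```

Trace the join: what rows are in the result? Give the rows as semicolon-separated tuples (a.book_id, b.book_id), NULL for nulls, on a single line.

INNER JOIN keeps only pairs where the ON condition holds.
Matching on a.book_id = b.book_id. A NULL in a compared column never satisfies the condition.
- a[0] book_id=6 → 3 match(es) in b → 3 row(s).
- a[1] book_id=4 → 1 match(es) in b → 1 row(s).
- a[2] book_id=6 → 3 match(es) in b → 3 row(s).
- a[3] book_id=6 → 3 match(es) in b → 3 row(s).
- a[4] book_id=6 → 3 match(es) in b → 3 row(s).

(4, 4); (6, 6); (6, 6); (6, 6); (6, 6); (6, 6); (6, 6); (6, 6); (6, 6); (6, 6); (6, 6); (6, 6); (6, 6)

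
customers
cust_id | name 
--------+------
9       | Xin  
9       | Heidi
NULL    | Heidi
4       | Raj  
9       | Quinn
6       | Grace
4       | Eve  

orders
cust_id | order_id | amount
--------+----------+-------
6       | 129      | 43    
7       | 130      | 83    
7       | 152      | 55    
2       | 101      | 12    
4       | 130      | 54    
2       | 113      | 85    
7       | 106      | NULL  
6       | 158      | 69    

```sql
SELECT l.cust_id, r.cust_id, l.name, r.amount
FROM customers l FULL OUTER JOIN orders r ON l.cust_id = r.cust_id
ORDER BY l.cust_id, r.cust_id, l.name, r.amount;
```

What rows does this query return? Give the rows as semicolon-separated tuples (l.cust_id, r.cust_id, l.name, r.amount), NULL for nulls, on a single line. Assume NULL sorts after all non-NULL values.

(4, 4, Eve, 54); (4, 4, Raj, 54); (6, 6, Grace, 43); (6, 6, Grace, 69); (9, NULL, Heidi, NULL); (9, NULL, Quinn, NULL); (9, NULL, Xin, NULL); (NULL, 2, NULL, 12); (NULL, 2, NULL, 85); (NULL, 7, NULL, 55); (NULL, 7, NULL, 83); (NULL, 7, NULL, NULL); (NULL, NULL, Heidi, NULL)

FULL OUTER JOIN keeps every row from both sides; unmatched rows get NULL for the other side's columns.
Matching on l.cust_id = r.cust_id. A NULL in a compared column never satisfies the condition.
Matched pairs: 4; unmatched l rows kept: 4; unmatched r rows kept: 5.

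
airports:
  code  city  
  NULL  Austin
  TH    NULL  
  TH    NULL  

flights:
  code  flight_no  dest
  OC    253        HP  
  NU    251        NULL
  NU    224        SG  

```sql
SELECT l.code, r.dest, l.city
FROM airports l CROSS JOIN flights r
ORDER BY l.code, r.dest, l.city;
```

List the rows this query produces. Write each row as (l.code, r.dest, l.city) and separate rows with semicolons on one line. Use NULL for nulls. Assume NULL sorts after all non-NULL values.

(TH, HP, NULL); (TH, HP, NULL); (TH, SG, NULL); (TH, SG, NULL); (TH, NULL, NULL); (TH, NULL, NULL); (NULL, HP, Austin); (NULL, SG, Austin); (NULL, NULL, Austin)

CROSS JOIN pairs every row of `airports` with every row of `flights`: 3 × 3 = 9 rows.
After projecting and ordering:
l.code | r.dest | l.city
TH | HP | NULL
TH | HP | NULL
TH | SG | NULL
TH | SG | NULL
TH | NULL | NULL
TH | NULL | NULL
NULL | HP | Austin
NULL | SG | Austin
NULL | NULL | Austin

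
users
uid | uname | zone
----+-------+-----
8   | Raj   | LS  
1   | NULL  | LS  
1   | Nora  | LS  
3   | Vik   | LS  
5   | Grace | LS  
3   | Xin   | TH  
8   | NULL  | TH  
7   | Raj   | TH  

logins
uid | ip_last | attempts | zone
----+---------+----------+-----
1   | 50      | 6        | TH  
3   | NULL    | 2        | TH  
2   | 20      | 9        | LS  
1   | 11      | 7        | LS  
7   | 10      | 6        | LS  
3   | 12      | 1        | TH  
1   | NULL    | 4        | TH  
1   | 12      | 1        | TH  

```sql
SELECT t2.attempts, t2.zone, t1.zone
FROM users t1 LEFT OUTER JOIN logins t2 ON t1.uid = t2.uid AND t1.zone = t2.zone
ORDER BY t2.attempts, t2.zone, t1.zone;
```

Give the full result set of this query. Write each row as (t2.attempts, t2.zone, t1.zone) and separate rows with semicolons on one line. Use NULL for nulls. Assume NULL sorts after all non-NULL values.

(1, TH, TH); (2, TH, TH); (7, LS, LS); (7, LS, LS); (NULL, NULL, LS); (NULL, NULL, LS); (NULL, NULL, LS); (NULL, NULL, TH); (NULL, NULL, TH)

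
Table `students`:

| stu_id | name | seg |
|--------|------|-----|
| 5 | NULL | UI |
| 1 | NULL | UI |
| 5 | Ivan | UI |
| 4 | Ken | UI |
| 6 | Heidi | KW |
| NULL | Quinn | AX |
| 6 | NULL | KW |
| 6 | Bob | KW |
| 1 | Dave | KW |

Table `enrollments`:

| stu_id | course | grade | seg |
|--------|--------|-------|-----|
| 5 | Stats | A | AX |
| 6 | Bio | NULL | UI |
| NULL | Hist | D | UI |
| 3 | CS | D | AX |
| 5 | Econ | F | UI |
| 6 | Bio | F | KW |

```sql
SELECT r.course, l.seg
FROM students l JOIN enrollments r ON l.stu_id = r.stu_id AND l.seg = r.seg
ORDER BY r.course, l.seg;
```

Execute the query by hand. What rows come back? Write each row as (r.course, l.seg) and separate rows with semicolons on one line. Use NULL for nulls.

INNER JOIN keeps only pairs where the ON condition holds.
Matching on l.stu_id = r.stu_id AND l.seg = r.seg. A NULL in a compared column never satisfies the condition.
- l (stu_id=5, seg=UI) pairs with 1 row(s) of r.
- l (stu_id=1, seg=UI) has no partner → excluded.
- l (stu_id=5, seg=UI) pairs with 1 row(s) of r.
- l (stu_id=4, seg=UI) has no partner → excluded.
- l (stu_id=6, seg=KW) pairs with 1 row(s) of r.
- l (stu_id=NULL, seg=AX) has no partner → excluded.
- l (stu_id=6, seg=KW) pairs with 1 row(s) of r.
- l (stu_id=6, seg=KW) pairs with 1 row(s) of r.
- l (stu_id=1, seg=KW) has no partner → excluded.
After projecting and ordering:
r.course | l.seg
Bio | KW
Bio | KW
Bio | KW
Econ | UI
Econ | UI

(Bio, KW); (Bio, KW); (Bio, KW); (Econ, UI); (Econ, UI)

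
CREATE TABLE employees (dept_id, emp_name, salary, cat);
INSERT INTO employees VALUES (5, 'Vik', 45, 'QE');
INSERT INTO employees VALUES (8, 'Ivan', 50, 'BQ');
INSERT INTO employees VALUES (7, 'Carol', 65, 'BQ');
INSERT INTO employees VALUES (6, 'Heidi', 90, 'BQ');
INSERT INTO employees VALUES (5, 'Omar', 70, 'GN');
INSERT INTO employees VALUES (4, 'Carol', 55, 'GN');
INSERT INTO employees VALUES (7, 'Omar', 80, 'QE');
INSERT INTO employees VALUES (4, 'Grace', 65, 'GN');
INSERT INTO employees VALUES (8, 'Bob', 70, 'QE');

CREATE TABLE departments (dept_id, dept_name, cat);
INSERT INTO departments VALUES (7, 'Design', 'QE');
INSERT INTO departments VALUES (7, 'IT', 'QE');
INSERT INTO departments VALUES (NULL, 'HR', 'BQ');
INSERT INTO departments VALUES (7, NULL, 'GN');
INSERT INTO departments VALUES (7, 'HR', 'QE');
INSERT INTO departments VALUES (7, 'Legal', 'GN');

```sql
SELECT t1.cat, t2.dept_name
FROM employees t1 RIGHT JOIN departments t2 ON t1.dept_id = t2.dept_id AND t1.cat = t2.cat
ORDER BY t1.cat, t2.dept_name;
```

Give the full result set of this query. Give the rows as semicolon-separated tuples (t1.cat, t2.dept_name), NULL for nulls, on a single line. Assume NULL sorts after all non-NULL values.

RIGHT JOIN keeps every row from `departments`; unmatched rows get NULL for `employees`'s columns.
Matching on t1.dept_id = t2.dept_id AND t1.cat = t2.cat. A NULL in a compared column never satisfies the condition.
Matched pairs: 3; unmatched t2 rows kept: 3.

(QE, Design); (QE, HR); (QE, IT); (NULL, HR); (NULL, Legal); (NULL, NULL)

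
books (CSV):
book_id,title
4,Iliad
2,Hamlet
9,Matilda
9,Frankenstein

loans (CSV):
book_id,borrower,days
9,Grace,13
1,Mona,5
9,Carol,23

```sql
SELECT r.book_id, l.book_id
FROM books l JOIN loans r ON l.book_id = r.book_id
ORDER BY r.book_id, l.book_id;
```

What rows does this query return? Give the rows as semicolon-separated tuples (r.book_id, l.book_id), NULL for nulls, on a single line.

INNER JOIN keeps only pairs where the ON condition holds.
Matching on l.book_id = r.book_id.
Matched pairs: 4.

(9, 9); (9, 9); (9, 9); (9, 9)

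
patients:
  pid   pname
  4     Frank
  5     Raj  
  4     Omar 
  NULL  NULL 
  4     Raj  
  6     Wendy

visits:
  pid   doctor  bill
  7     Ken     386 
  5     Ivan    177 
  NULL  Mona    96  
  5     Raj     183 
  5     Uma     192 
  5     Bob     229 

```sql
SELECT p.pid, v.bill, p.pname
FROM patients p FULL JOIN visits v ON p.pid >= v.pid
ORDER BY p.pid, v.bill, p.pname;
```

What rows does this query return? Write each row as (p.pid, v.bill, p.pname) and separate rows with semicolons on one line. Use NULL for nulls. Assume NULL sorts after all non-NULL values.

(4, NULL, Frank); (4, NULL, Omar); (4, NULL, Raj); (5, 177, Raj); (5, 183, Raj); (5, 192, Raj); (5, 229, Raj); (6, 177, Wendy); (6, 183, Wendy); (6, 192, Wendy); (6, 229, Wendy); (NULL, 96, NULL); (NULL, 386, NULL); (NULL, NULL, NULL)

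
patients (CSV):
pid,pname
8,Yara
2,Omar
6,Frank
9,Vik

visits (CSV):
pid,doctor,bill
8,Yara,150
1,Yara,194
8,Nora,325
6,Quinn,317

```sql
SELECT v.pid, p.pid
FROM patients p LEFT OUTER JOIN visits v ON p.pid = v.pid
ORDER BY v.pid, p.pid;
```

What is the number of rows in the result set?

5

LEFT JOIN keeps every row from `patients`; unmatched rows get NULL for `visits`'s columns.
Matching on p.pid = v.pid.
- p[0] pid=8 → 2 match(es) in v → 2 row(s).
- p[1] pid=2 → no match; kept with NULLs on the v side.
- p[2] pid=6 → 1 match(es) in v → 1 row(s).
- p[3] pid=9 → no match; kept with NULLs on the v side.
Total: 3 matched + 2 padded = 5 rows.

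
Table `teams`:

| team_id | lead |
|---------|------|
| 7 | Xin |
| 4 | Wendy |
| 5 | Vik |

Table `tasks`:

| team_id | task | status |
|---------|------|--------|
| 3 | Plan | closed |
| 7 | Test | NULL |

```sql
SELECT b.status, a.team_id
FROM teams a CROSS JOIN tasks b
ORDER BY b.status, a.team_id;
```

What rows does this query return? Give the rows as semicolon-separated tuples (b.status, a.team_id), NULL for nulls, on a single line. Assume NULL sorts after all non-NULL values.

(closed, 4); (closed, 5); (closed, 7); (NULL, 4); (NULL, 5); (NULL, 7)

CROSS JOIN pairs every row of `teams` with every row of `tasks`: 3 × 2 = 6 rows.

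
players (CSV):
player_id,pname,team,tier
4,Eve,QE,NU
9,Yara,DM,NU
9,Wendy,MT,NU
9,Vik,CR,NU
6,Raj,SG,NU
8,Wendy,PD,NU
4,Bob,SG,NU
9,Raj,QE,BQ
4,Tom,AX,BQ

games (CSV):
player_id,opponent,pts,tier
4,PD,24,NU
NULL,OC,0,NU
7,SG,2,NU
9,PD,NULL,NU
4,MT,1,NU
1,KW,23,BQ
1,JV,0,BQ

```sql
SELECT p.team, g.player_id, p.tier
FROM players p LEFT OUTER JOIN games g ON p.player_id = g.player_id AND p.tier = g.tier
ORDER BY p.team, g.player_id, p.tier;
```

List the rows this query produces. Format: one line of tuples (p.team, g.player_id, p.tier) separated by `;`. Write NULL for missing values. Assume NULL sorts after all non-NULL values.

LEFT JOIN keeps every row from `players`; unmatched rows get NULL for `games`'s columns.
Matching on p.player_id = g.player_id AND p.tier = g.tier. A NULL in a compared column never satisfies the condition.
- p[0] player_id=4, tier=NU → 2 match(es) in g → 2 row(s).
- p[1] player_id=9, tier=NU → 1 match(es) in g → 1 row(s).
- p[2] player_id=9, tier=NU → 1 match(es) in g → 1 row(s).
- p[3] player_id=9, tier=NU → 1 match(es) in g → 1 row(s).
- p[4] player_id=6, tier=NU → no match; kept with NULLs on the g side.
- p[5] player_id=8, tier=NU → no match; kept with NULLs on the g side.
- p[6] player_id=4, tier=NU → 2 match(es) in g → 2 row(s).
- p[7] player_id=9, tier=BQ → no match; kept with NULLs on the g side.
- p[8] player_id=4, tier=BQ → no match; kept with NULLs on the g side.

(AX, NULL, BQ); (CR, 9, NU); (DM, 9, NU); (MT, 9, NU); (PD, NULL, NU); (QE, 4, NU); (QE, 4, NU); (QE, NULL, BQ); (SG, 4, NU); (SG, 4, NU); (SG, NULL, NU)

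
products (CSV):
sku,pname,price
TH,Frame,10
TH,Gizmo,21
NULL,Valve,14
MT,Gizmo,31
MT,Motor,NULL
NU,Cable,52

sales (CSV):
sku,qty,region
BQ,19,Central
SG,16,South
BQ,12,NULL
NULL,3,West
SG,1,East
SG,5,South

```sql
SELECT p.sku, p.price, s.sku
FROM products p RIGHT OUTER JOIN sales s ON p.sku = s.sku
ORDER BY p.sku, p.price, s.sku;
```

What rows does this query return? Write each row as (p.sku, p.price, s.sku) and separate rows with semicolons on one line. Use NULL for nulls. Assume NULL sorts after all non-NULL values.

RIGHT JOIN keeps every row from `sales`; unmatched rows get NULL for `products`'s columns.
Matching on p.sku = s.sku. A NULL in a compared column never satisfies the condition.
Matched pairs: 0; unmatched s rows kept: 6.

(NULL, NULL, BQ); (NULL, NULL, BQ); (NULL, NULL, SG); (NULL, NULL, SG); (NULL, NULL, SG); (NULL, NULL, NULL)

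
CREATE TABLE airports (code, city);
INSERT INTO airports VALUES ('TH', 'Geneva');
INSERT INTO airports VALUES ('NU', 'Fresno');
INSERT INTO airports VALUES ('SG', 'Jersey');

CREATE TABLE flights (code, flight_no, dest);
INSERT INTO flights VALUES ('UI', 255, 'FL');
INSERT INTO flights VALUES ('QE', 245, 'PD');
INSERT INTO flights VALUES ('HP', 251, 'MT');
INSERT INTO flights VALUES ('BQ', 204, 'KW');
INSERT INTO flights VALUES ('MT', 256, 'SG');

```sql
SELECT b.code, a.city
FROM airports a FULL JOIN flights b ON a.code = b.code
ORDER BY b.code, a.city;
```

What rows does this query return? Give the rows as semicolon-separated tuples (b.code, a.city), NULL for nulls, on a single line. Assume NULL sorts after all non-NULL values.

(BQ, NULL); (HP, NULL); (MT, NULL); (QE, NULL); (UI, NULL); (NULL, Fresno); (NULL, Geneva); (NULL, Jersey)

FULL OUTER JOIN keeps every row from both sides; unmatched rows get NULL for the other side's columns.
Matching on a.code = b.code.
Matched pairs: 0; unmatched a rows kept: 3; unmatched b rows kept: 5.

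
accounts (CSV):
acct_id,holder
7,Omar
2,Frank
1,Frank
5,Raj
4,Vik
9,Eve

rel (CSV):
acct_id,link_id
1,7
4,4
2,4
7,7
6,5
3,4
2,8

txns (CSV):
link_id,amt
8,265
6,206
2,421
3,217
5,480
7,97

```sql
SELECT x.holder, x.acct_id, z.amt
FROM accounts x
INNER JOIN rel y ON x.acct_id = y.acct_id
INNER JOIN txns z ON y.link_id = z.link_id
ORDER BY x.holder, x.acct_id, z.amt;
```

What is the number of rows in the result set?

Step 1 — x INNER JOIN y on acct_id → 5 row(s).
Then INNER JOIN `txns z` on link_id: keep only rows whose y.link_id appears in z.
Result: 3 row(s).

3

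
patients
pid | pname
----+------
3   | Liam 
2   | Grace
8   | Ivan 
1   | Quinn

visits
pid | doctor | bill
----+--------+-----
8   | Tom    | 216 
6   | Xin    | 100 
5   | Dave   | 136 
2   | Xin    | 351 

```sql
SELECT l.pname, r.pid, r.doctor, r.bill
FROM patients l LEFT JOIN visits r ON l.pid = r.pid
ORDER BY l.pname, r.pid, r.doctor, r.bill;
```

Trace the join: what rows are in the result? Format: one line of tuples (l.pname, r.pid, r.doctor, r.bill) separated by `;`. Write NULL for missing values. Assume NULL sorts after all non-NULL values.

(Grace, 2, Xin, 351); (Ivan, 8, Tom, 216); (Liam, NULL, NULL, NULL); (Quinn, NULL, NULL, NULL)

LEFT JOIN keeps every row from `patients`; unmatched rows get NULL for `visits`'s columns.
Matching on l.pid = r.pid.
- l[0] pid=3 → no match; kept with NULLs on the r side.
- l[1] pid=2 → 1 match(es) in r → 1 row(s).
- l[2] pid=8 → 1 match(es) in r → 1 row(s).
- l[3] pid=1 → no match; kept with NULLs on the r side.
After projecting and ordering:
l.pname | r.pid | r.doctor | r.bill
Grace | 2 | Xin | 351
Ivan | 8 | Tom | 216
Liam | NULL | NULL | NULL
Quinn | NULL | NULL | NULL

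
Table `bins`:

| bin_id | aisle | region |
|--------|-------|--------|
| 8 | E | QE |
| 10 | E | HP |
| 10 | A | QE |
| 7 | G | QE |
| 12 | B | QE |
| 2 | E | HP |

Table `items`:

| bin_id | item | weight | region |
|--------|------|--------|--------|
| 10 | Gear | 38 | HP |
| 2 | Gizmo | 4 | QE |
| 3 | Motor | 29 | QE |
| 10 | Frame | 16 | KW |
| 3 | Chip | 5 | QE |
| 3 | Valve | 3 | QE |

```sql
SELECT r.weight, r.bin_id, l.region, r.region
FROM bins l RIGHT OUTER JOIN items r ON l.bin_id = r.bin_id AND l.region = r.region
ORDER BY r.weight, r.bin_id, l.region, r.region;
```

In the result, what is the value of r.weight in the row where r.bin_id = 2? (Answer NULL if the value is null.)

4

RIGHT JOIN keeps every row from `items`; unmatched rows get NULL for `bins`'s columns.
Matching on l.bin_id = r.bin_id AND l.region = r.region.
- l row (bin_id=8, region=QE): no match.
- l row (bin_id=10, region=HP): matches 1 r row(s) → 1 output row(s).
- l row (bin_id=10, region=QE): no match.
- l row (bin_id=7, region=QE): no match.
- l row (bin_id=12, region=QE): no match.
- l row (bin_id=2, region=HP): no match.
- plus 5 unmatched r row(s), each kept with NULL l columns.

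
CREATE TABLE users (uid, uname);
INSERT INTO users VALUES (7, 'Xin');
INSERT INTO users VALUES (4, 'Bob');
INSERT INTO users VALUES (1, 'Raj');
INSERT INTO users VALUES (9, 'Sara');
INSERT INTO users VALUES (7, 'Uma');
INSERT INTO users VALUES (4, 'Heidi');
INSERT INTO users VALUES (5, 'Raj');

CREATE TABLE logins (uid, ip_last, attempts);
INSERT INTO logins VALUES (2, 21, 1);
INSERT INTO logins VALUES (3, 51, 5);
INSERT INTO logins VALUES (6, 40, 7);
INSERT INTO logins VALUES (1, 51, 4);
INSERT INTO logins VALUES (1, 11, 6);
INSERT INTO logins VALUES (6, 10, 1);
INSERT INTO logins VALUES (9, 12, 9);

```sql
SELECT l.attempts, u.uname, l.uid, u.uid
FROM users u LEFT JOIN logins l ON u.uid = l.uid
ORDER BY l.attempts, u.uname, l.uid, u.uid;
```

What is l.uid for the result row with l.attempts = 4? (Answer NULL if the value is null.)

LEFT JOIN keeps every row from `users`; unmatched rows get NULL for `logins`'s columns.
Matching on u.uid = l.uid.
- u (uid=7) has no partner → padded with NULL.
- u (uid=4) has no partner → padded with NULL.
- u (uid=1) pairs with 2 row(s) of l.
- u (uid=9) pairs with 1 row(s) of l.
- u (uid=7) has no partner → padded with NULL.
- u (uid=4) has no partner → padded with NULL.
- u (uid=5) has no partner → padded with NULL.

1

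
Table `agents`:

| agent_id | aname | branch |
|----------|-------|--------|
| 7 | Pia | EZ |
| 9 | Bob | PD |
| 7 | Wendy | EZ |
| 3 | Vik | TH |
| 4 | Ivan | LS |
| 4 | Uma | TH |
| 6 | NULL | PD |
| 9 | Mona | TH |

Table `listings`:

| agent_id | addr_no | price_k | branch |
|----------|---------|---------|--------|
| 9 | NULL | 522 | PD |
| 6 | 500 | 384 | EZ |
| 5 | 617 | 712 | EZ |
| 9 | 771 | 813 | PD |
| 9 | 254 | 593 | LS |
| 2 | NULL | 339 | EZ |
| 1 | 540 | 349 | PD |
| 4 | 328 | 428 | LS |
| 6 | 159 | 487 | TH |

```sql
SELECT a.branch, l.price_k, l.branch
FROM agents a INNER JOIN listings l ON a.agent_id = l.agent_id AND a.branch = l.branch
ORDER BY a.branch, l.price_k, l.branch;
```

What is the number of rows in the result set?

3

INNER JOIN keeps only pairs where the ON condition holds.
Matching on a.agent_id = l.agent_id AND a.branch = l.branch.
Matched pairs: 3.
Total: 3 rows.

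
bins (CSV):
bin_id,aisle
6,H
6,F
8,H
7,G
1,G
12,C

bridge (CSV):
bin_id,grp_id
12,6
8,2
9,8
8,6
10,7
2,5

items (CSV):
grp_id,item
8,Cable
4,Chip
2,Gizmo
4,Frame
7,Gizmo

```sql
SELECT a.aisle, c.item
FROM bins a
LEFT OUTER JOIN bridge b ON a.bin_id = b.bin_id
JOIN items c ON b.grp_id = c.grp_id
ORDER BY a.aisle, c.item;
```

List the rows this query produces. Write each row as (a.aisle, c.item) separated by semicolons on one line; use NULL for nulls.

(H, Gizmo)

Evaluate left to right. First `bins a LEFT JOIN bridge b` on bin_id: 7 row(s).
Then INNER JOIN `items c` on grp_id: keep only rows whose b.grp_id appears in c.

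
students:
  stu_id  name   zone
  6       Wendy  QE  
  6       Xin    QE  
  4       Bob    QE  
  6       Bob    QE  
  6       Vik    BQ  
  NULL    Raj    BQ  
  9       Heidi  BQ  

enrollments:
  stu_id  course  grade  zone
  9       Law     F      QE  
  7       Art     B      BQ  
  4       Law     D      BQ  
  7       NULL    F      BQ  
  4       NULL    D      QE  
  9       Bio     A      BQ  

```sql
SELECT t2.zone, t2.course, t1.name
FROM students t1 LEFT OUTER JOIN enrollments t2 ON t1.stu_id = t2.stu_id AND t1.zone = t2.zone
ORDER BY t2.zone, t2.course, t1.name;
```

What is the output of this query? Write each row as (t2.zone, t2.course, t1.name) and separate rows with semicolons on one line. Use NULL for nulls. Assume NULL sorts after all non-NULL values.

(BQ, Bio, Heidi); (QE, NULL, Bob); (NULL, NULL, Bob); (NULL, NULL, Raj); (NULL, NULL, Vik); (NULL, NULL, Wendy); (NULL, NULL, Xin)

LEFT JOIN keeps every row from `students`; unmatched rows get NULL for `enrollments`'s columns.
Matching on t1.stu_id = t2.stu_id AND t1.zone = t2.zone. A NULL in a compared column never satisfies the condition.
- t1[0] stu_id=6, zone=QE → no match; kept with NULLs on the t2 side.
- t1[1] stu_id=6, zone=QE → no match; kept with NULLs on the t2 side.
- t1[2] stu_id=4, zone=QE → 1 match(es) in t2 → 1 row(s).
- t1[3] stu_id=6, zone=QE → no match; kept with NULLs on the t2 side.
- t1[4] stu_id=6, zone=BQ → no match; kept with NULLs on the t2 side.
- t1[5] stu_id=NULL, zone=BQ → no match; kept with NULLs on the t2 side.
- t1[6] stu_id=9, zone=BQ → 1 match(es) in t2 → 1 row(s).
After projecting and ordering:
t2.zone | t2.course | t1.name
BQ | Bio | Heidi
QE | NULL | Bob
NULL | NULL | Bob
NULL | NULL | Raj
NULL | NULL | Vik
NULL | NULL | Wendy
NULL | NULL | Xin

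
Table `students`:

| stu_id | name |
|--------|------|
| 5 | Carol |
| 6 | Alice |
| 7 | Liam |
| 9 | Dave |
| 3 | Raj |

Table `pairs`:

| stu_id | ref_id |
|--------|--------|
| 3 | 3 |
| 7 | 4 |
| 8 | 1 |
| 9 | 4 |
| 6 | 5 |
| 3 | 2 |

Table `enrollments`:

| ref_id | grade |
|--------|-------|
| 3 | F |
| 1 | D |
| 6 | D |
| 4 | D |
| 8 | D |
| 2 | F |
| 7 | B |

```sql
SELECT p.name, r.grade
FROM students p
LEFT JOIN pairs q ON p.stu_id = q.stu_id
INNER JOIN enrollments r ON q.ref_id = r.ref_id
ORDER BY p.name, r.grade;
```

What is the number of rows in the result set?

Step 1 — p LEFT JOIN q on stu_id → 6 row(s).
Then INNER JOIN `enrollments r` on ref_id: keep only rows whose q.ref_id appears in r.
Result: 4 row(s).

4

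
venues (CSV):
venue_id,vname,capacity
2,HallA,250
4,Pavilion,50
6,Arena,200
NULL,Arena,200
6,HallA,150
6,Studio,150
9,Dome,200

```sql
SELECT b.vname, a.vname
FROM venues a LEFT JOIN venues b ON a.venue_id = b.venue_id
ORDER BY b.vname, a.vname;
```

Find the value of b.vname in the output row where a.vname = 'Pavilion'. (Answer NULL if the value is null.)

LEFT JOIN keeps every row from `venues a`; unmatched rows get NULL for `venues b`'s columns.
Matching on a.venue_id = b.venue_id. A NULL in a compared column never satisfies the condition.
Matched pairs: 12; unmatched a rows kept: 1.

Pavilion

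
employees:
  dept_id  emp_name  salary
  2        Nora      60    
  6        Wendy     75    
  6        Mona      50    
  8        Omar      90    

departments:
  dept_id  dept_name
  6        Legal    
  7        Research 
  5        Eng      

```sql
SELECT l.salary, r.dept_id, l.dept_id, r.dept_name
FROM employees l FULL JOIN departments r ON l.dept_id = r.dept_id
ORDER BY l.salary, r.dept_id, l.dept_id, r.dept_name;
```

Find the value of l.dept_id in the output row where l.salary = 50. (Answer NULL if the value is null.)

6

FULL OUTER JOIN keeps every row from both sides; unmatched rows get NULL for the other side's columns.
Matching on l.dept_id = r.dept_id.
- l (dept_id=2) has no partner → padded with NULL.
- l (dept_id=6) pairs with 1 row(s) of r.
- l (dept_id=6) pairs with 1 row(s) of r.
- l (dept_id=8) has no partner → padded with NULL.
- 2 r row(s) had no l match → kept, l columns NULL.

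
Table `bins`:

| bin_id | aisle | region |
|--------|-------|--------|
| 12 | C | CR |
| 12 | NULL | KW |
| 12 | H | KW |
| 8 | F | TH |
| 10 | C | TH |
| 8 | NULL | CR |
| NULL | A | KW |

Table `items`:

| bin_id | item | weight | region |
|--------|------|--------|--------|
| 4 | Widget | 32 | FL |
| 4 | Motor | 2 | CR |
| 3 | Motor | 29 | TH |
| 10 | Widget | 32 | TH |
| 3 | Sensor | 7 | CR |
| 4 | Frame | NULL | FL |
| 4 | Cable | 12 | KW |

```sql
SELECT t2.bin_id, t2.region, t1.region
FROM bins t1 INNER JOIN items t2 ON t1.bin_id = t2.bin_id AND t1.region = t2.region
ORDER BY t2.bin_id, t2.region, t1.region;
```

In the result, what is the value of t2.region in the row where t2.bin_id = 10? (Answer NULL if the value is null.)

TH

INNER JOIN keeps only pairs where the ON condition holds.
Matching on t1.bin_id = t2.bin_id AND t1.region = t2.region. A NULL in a compared column never satisfies the condition.
- t1[0] bin_id=12, region=CR → no match; dropped.
- t1[1] bin_id=12, region=KW → no match; dropped.
- t1[2] bin_id=12, region=KW → no match; dropped.
- t1[3] bin_id=8, region=TH → no match; dropped.
- t1[4] bin_id=10, region=TH → 1 match(es) in t2 → 1 row(s).
- t1[5] bin_id=8, region=CR → no match; dropped.
- t1[6] bin_id=NULL, region=KW → no match; dropped.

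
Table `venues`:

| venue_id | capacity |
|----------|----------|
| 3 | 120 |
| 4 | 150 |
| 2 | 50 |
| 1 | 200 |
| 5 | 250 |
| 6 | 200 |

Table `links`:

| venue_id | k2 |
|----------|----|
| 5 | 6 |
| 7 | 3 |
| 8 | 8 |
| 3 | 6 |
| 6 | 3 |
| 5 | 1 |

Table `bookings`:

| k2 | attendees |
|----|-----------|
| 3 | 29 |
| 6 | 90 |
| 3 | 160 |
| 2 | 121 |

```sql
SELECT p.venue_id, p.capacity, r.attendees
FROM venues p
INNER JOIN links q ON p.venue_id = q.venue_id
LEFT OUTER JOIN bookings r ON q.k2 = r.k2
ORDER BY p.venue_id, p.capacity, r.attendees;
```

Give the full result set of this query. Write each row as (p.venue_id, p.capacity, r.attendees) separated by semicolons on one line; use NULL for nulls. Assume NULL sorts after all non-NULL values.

(3, 120, 90); (5, 250, 90); (5, 250, NULL); (6, 200, 29); (6, 200, 160)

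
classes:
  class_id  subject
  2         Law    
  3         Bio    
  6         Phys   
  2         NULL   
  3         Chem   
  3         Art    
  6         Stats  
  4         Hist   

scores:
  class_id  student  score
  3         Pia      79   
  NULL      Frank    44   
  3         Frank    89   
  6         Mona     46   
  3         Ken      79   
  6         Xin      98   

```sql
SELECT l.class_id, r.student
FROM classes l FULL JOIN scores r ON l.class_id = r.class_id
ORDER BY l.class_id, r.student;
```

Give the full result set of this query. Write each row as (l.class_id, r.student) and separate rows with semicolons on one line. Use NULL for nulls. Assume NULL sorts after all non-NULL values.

FULL OUTER JOIN keeps every row from both sides; unmatched rows get NULL for the other side's columns.
Matching on l.class_id = r.class_id. A NULL in a compared column never satisfies the condition.
- l[0] class_id=2 → no match; kept with NULLs on the r side.
- l[1] class_id=3 → 3 match(es) in r → 3 row(s).
- l[2] class_id=6 → 2 match(es) in r → 2 row(s).
- l[3] class_id=2 → no match; kept with NULLs on the r side.
- l[4] class_id=3 → 3 match(es) in r → 3 row(s).
- l[5] class_id=3 → 3 match(es) in r → 3 row(s).
- l[6] class_id=6 → 2 match(es) in r → 2 row(s).
- l[7] class_id=4 → no match; kept with NULLs on the r side.
- plus 1 unmatched r row(s), each kept with NULL l columns.

(2, NULL); (2, NULL); (3, Frank); (3, Frank); (3, Frank); (3, Ken); (3, Ken); (3, Ken); (3, Pia); (3, Pia); (3, Pia); (4, NULL); (6, Mona); (6, Mona); (6, Xin); (6, Xin); (NULL, Frank)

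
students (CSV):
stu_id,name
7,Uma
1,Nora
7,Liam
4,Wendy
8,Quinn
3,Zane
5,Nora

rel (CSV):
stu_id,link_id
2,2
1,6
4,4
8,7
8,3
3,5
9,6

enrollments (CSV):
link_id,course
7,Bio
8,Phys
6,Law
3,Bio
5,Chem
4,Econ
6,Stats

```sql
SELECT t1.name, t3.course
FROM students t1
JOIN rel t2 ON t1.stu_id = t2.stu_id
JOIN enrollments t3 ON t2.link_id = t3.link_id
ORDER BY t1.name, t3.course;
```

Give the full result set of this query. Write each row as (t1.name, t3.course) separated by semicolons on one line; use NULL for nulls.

(Nora, Law); (Nora, Stats); (Quinn, Bio); (Quinn, Bio); (Wendy, Econ); (Zane, Chem)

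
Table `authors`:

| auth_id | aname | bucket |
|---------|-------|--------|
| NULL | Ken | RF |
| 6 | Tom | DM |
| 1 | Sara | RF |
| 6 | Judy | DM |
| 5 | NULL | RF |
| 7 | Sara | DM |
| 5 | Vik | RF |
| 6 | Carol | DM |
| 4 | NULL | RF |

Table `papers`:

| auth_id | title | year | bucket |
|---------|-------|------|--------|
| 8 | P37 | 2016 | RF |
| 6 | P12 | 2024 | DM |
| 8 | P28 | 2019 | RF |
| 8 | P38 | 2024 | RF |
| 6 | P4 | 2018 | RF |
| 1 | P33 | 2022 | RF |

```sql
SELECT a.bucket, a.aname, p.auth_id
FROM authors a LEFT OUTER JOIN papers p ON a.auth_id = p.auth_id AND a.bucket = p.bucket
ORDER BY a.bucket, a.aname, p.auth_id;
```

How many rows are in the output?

9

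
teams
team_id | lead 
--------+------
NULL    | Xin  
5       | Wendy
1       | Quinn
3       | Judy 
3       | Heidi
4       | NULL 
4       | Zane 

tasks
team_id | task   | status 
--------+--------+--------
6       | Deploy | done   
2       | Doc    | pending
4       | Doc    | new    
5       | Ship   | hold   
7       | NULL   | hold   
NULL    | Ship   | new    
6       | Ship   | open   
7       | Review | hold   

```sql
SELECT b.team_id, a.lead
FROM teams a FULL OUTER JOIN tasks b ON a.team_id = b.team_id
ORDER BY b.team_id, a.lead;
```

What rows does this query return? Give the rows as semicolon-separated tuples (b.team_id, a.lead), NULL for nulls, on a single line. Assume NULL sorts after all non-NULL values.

(2, NULL); (4, Zane); (4, NULL); (5, Wendy); (6, NULL); (6, NULL); (7, NULL); (7, NULL); (NULL, Heidi); (NULL, Judy); (NULL, Quinn); (NULL, Xin); (NULL, NULL)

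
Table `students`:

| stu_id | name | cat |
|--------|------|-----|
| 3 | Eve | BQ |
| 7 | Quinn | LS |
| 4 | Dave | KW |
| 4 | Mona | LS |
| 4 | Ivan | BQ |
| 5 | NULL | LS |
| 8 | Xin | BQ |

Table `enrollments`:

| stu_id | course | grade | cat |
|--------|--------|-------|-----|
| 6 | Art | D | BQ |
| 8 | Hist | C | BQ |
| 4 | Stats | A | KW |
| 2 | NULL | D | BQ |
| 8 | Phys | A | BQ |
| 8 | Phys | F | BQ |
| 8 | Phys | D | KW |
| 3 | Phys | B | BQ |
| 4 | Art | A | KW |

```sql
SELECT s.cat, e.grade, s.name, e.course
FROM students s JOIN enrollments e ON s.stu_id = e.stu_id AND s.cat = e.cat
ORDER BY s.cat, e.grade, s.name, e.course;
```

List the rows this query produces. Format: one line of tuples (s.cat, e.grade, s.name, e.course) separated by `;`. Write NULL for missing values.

(BQ, A, Xin, Phys); (BQ, B, Eve, Phys); (BQ, C, Xin, Hist); (BQ, F, Xin, Phys); (KW, A, Dave, Art); (KW, A, Dave, Stats)

INNER JOIN keeps only pairs where the ON condition holds.
Matching on s.stu_id = e.stu_id AND s.cat = e.cat.
Matched pairs: 6.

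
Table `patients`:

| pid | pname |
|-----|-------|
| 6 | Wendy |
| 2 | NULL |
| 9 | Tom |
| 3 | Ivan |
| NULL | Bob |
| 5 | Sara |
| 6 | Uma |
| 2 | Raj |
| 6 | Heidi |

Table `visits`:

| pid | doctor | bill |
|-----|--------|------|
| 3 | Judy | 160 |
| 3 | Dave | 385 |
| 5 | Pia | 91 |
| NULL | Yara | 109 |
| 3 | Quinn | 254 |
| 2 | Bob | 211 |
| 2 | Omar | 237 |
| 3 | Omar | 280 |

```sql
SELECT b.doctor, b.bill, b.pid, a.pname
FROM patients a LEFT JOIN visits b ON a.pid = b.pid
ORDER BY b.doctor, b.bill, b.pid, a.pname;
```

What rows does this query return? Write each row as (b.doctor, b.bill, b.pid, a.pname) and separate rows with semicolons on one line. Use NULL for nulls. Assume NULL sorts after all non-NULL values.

(Bob, 211, 2, Raj); (Bob, 211, 2, NULL); (Dave, 385, 3, Ivan); (Judy, 160, 3, Ivan); (Omar, 237, 2, Raj); (Omar, 237, 2, NULL); (Omar, 280, 3, Ivan); (Pia, 91, 5, Sara); (Quinn, 254, 3, Ivan); (NULL, NULL, NULL, Bob); (NULL, NULL, NULL, Heidi); (NULL, NULL, NULL, Tom); (NULL, NULL, NULL, Uma); (NULL, NULL, NULL, Wendy)

LEFT JOIN keeps every row from `patients`; unmatched rows get NULL for `visits`'s columns.
Matching on a.pid = b.pid. A NULL in a compared column never satisfies the condition.
- a[0] pid=6 → no match; kept with NULLs on the b side.
- a[1] pid=2 → 2 match(es) in b → 2 row(s).
- a[2] pid=9 → no match; kept with NULLs on the b side.
- a[3] pid=3 → 4 match(es) in b → 4 row(s).
- a[4] pid=NULL → no match; kept with NULLs on the b side.
- a[5] pid=5 → 1 match(es) in b → 1 row(s).
- a[6] pid=6 → no match; kept with NULLs on the b side.
- a[7] pid=2 → 2 match(es) in b → 2 row(s).
- a[8] pid=6 → no match; kept with NULLs on the b side.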